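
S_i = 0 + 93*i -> [0, 93, 186, 279, 372]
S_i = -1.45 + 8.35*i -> [-1.45, 6.9, 15.25, 23.6, 31.95]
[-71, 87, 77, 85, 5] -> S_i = Random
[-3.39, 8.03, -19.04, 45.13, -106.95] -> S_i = -3.39*(-2.37)^i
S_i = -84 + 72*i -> [-84, -12, 60, 132, 204]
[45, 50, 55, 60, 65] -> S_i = 45 + 5*i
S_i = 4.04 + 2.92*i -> [4.04, 6.96, 9.88, 12.8, 15.72]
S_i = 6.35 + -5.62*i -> [6.35, 0.73, -4.89, -10.51, -16.13]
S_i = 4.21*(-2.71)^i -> [4.21, -11.41, 30.92, -83.79, 227.07]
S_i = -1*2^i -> [-1, -2, -4, -8, -16]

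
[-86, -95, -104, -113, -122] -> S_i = -86 + -9*i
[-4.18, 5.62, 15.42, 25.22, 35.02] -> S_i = -4.18 + 9.80*i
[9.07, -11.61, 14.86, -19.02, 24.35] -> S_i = 9.07*(-1.28)^i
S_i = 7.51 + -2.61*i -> [7.51, 4.9, 2.29, -0.32, -2.93]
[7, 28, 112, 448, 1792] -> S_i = 7*4^i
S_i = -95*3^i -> [-95, -285, -855, -2565, -7695]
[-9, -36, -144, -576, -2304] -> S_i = -9*4^i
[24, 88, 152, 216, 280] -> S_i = 24 + 64*i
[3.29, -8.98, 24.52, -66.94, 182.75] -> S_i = 3.29*(-2.73)^i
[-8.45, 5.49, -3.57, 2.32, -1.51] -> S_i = -8.45*(-0.65)^i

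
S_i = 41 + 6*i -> [41, 47, 53, 59, 65]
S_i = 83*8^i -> [83, 664, 5312, 42496, 339968]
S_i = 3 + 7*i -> [3, 10, 17, 24, 31]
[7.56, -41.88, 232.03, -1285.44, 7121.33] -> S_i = 7.56*(-5.54)^i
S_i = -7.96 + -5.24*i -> [-7.96, -13.2, -18.44, -23.68, -28.92]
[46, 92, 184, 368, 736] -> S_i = 46*2^i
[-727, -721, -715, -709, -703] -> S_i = -727 + 6*i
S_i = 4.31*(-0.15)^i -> [4.31, -0.65, 0.1, -0.01, 0.0]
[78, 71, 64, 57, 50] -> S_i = 78 + -7*i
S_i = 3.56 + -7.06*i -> [3.56, -3.5, -10.56, -17.62, -24.68]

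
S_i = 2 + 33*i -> [2, 35, 68, 101, 134]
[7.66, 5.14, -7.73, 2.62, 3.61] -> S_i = Random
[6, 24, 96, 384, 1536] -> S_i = 6*4^i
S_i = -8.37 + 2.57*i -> [-8.37, -5.8, -3.23, -0.66, 1.91]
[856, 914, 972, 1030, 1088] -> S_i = 856 + 58*i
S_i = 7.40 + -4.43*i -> [7.4, 2.97, -1.46, -5.89, -10.32]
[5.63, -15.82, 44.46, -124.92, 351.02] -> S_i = 5.63*(-2.81)^i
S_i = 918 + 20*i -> [918, 938, 958, 978, 998]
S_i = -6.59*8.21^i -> [-6.59, -54.1, -444.19, -3646.82, -29940.43]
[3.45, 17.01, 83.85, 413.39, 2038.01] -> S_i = 3.45*4.93^i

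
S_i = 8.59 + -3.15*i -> [8.59, 5.44, 2.29, -0.86, -4.01]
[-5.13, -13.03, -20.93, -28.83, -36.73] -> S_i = -5.13 + -7.90*i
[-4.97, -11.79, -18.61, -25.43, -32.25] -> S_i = -4.97 + -6.82*i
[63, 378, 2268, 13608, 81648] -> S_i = 63*6^i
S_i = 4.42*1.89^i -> [4.42, 8.35, 15.79, 29.84, 56.4]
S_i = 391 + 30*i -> [391, 421, 451, 481, 511]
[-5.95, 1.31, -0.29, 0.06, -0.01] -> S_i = -5.95*(-0.22)^i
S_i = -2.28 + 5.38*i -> [-2.28, 3.1, 8.48, 13.86, 19.24]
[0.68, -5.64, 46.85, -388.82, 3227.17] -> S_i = 0.68*(-8.30)^i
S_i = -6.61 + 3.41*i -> [-6.61, -3.2, 0.21, 3.62, 7.03]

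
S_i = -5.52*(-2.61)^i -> [-5.52, 14.41, -37.6, 98.14, -256.15]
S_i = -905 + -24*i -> [-905, -929, -953, -977, -1001]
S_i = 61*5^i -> [61, 305, 1525, 7625, 38125]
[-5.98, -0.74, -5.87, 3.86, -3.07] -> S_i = Random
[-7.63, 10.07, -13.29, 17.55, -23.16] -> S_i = -7.63*(-1.32)^i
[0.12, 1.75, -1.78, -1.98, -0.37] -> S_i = Random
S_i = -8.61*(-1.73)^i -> [-8.61, 14.9, -25.77, 44.58, -77.12]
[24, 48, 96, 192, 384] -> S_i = 24*2^i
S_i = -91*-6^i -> [-91, 546, -3276, 19656, -117936]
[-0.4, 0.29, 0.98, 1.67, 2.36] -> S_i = -0.40 + 0.69*i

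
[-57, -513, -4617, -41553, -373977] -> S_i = -57*9^i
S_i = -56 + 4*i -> [-56, -52, -48, -44, -40]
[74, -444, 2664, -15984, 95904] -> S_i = 74*-6^i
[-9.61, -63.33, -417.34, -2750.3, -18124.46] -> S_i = -9.61*6.59^i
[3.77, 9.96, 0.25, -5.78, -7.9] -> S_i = Random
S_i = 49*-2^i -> [49, -98, 196, -392, 784]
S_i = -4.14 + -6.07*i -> [-4.14, -10.21, -16.28, -22.35, -28.42]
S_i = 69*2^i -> [69, 138, 276, 552, 1104]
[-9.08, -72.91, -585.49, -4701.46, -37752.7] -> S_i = -9.08*8.03^i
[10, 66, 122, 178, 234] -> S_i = 10 + 56*i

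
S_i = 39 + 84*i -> [39, 123, 207, 291, 375]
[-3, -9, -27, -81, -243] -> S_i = -3*3^i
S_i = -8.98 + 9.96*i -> [-8.98, 0.98, 10.94, 20.9, 30.86]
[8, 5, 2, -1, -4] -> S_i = 8 + -3*i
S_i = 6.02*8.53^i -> [6.02, 51.35, 438.02, 3736.32, 31870.77]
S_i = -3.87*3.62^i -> [-3.87, -14.01, -50.71, -183.58, -664.58]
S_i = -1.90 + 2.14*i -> [-1.9, 0.24, 2.38, 4.52, 6.66]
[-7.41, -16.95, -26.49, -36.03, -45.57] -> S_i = -7.41 + -9.54*i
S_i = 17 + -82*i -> [17, -65, -147, -229, -311]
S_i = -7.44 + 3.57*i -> [-7.44, -3.87, -0.3, 3.27, 6.84]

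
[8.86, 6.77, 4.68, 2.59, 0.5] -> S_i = 8.86 + -2.09*i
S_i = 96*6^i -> [96, 576, 3456, 20736, 124416]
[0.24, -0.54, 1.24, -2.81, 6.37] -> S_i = 0.24*(-2.27)^i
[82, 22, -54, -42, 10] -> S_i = Random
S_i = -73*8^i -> [-73, -584, -4672, -37376, -299008]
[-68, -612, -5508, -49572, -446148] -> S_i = -68*9^i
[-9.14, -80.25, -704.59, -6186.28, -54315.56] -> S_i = -9.14*8.78^i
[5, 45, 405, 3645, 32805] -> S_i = 5*9^i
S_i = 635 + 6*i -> [635, 641, 647, 653, 659]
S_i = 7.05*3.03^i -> [7.05, 21.36, 64.73, 196.12, 594.24]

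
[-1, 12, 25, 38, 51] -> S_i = -1 + 13*i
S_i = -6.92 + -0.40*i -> [-6.92, -7.32, -7.72, -8.12, -8.52]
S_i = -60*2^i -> [-60, -120, -240, -480, -960]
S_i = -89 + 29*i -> [-89, -60, -31, -2, 27]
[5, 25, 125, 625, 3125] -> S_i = 5*5^i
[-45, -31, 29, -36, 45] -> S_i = Random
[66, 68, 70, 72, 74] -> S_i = 66 + 2*i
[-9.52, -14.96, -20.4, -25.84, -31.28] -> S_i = -9.52 + -5.44*i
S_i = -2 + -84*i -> [-2, -86, -170, -254, -338]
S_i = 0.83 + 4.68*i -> [0.83, 5.51, 10.19, 14.87, 19.55]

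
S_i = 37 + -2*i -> [37, 35, 33, 31, 29]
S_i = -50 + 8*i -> [-50, -42, -34, -26, -18]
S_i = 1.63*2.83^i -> [1.63, 4.61, 13.05, 36.94, 104.55]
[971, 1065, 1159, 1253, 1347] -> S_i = 971 + 94*i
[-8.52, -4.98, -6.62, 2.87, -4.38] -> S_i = Random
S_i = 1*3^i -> [1, 3, 9, 27, 81]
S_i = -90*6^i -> [-90, -540, -3240, -19440, -116640]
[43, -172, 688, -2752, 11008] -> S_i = 43*-4^i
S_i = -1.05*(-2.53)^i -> [-1.05, 2.66, -6.72, 17.0, -43.02]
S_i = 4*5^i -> [4, 20, 100, 500, 2500]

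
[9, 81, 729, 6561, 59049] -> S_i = 9*9^i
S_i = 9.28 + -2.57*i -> [9.28, 6.71, 4.14, 1.57, -1.0]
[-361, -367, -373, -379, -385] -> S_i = -361 + -6*i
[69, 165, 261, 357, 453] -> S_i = 69 + 96*i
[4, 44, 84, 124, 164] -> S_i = 4 + 40*i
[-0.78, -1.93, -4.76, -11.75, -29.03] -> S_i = -0.78*2.47^i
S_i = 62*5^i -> [62, 310, 1550, 7750, 38750]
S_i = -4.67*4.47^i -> [-4.67, -20.87, -93.31, -417.1, -1864.43]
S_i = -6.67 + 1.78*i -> [-6.67, -4.89, -3.11, -1.33, 0.45]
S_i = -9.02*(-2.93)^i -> [-9.02, 26.43, -77.44, 226.89, -664.78]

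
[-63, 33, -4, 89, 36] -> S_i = Random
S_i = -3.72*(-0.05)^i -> [-3.72, 0.19, -0.01, 0.0, -0.0]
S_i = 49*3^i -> [49, 147, 441, 1323, 3969]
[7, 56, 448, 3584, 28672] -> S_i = 7*8^i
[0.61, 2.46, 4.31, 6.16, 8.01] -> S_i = 0.61 + 1.85*i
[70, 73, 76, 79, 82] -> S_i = 70 + 3*i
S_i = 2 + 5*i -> [2, 7, 12, 17, 22]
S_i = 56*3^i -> [56, 168, 504, 1512, 4536]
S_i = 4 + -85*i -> [4, -81, -166, -251, -336]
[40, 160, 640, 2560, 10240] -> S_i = 40*4^i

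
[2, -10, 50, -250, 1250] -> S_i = 2*-5^i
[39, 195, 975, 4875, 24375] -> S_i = 39*5^i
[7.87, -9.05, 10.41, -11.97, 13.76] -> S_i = 7.87*(-1.15)^i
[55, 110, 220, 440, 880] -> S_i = 55*2^i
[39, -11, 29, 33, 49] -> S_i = Random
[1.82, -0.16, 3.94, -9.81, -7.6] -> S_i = Random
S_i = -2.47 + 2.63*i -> [-2.47, 0.16, 2.79, 5.42, 8.05]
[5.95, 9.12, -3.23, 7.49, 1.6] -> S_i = Random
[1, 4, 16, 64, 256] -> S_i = 1*4^i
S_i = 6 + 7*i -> [6, 13, 20, 27, 34]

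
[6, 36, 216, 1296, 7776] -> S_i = 6*6^i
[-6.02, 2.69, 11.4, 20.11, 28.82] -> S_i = -6.02 + 8.71*i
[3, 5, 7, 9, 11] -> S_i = 3 + 2*i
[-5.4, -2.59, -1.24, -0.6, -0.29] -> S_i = -5.40*0.48^i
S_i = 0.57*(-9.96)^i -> [0.57, -5.68, 56.54, -563.19, 5609.35]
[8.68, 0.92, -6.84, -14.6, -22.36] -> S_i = 8.68 + -7.76*i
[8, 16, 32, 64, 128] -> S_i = 8*2^i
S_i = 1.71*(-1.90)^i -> [1.71, -3.25, 6.17, -11.73, 22.28]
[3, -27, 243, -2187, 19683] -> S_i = 3*-9^i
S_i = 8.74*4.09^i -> [8.74, 35.75, 146.2, 597.97, 2445.71]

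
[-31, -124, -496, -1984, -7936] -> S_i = -31*4^i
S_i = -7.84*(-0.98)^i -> [-7.84, 7.68, -7.53, 7.38, -7.23]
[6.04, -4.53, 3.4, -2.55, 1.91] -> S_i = 6.04*(-0.75)^i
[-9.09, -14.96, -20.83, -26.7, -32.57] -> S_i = -9.09 + -5.87*i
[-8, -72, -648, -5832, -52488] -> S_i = -8*9^i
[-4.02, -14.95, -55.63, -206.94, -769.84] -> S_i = -4.02*3.72^i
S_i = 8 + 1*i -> [8, 9, 10, 11, 12]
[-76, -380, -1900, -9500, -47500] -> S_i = -76*5^i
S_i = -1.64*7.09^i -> [-1.64, -11.63, -82.44, -584.5, -4144.09]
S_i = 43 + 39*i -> [43, 82, 121, 160, 199]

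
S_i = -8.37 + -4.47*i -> [-8.37, -12.84, -17.31, -21.78, -26.25]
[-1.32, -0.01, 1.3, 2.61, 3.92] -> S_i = -1.32 + 1.31*i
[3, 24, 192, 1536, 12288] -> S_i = 3*8^i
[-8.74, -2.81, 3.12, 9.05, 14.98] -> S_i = -8.74 + 5.93*i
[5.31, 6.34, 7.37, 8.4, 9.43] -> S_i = 5.31 + 1.03*i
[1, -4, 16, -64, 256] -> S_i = 1*-4^i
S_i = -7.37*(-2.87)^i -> [-7.37, 21.15, -60.71, 174.23, -500.03]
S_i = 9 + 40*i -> [9, 49, 89, 129, 169]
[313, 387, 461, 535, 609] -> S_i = 313 + 74*i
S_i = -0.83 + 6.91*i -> [-0.83, 6.08, 12.99, 19.9, 26.81]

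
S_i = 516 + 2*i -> [516, 518, 520, 522, 524]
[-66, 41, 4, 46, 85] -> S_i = Random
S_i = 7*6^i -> [7, 42, 252, 1512, 9072]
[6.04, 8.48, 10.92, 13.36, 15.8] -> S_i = 6.04 + 2.44*i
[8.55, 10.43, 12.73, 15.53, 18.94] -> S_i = 8.55*1.22^i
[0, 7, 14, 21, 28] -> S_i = 0 + 7*i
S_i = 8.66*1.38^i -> [8.66, 11.95, 16.49, 22.76, 31.41]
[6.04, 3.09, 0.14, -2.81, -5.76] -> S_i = 6.04 + -2.95*i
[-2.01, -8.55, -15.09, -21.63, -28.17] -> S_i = -2.01 + -6.54*i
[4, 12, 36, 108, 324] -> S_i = 4*3^i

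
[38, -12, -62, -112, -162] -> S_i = 38 + -50*i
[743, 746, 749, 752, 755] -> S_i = 743 + 3*i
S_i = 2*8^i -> [2, 16, 128, 1024, 8192]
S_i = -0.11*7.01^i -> [-0.11, -0.77, -5.41, -37.89, -265.62]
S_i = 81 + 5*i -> [81, 86, 91, 96, 101]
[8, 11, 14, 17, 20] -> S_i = 8 + 3*i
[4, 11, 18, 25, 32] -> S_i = 4 + 7*i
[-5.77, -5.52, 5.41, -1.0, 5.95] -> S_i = Random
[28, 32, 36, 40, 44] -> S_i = 28 + 4*i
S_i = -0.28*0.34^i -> [-0.28, -0.1, -0.03, -0.01, -0.0]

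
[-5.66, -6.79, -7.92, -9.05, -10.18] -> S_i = -5.66 + -1.13*i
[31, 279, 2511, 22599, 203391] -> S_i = 31*9^i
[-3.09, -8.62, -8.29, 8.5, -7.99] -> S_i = Random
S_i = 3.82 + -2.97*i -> [3.82, 0.85, -2.12, -5.09, -8.06]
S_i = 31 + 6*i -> [31, 37, 43, 49, 55]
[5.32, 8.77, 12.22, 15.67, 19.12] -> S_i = 5.32 + 3.45*i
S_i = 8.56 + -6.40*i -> [8.56, 2.16, -4.24, -10.64, -17.04]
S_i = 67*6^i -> [67, 402, 2412, 14472, 86832]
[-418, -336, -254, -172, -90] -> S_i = -418 + 82*i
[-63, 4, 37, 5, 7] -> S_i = Random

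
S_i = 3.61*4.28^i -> [3.61, 15.45, 66.13, 283.03, 1211.39]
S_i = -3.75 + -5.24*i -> [-3.75, -8.99, -14.23, -19.47, -24.71]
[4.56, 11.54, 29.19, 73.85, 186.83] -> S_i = 4.56*2.53^i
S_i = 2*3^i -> [2, 6, 18, 54, 162]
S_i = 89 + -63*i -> [89, 26, -37, -100, -163]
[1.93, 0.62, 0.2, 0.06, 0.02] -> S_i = 1.93*0.32^i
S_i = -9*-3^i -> [-9, 27, -81, 243, -729]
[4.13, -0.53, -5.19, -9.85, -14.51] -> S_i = 4.13 + -4.66*i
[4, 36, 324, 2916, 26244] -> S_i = 4*9^i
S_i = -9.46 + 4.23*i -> [-9.46, -5.23, -1.0, 3.23, 7.46]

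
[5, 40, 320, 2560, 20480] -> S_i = 5*8^i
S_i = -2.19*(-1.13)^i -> [-2.19, 2.47, -2.8, 3.16, -3.57]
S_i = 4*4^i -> [4, 16, 64, 256, 1024]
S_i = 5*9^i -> [5, 45, 405, 3645, 32805]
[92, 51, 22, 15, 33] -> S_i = Random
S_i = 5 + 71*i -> [5, 76, 147, 218, 289]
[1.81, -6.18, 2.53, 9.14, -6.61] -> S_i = Random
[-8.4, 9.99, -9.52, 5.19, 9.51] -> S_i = Random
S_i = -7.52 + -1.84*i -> [-7.52, -9.36, -11.2, -13.04, -14.88]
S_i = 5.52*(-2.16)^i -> [5.52, -11.92, 25.75, -55.63, 120.16]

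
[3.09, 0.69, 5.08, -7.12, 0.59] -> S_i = Random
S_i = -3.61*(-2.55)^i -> [-3.61, 9.21, -23.47, 59.86, -152.64]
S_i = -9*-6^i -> [-9, 54, -324, 1944, -11664]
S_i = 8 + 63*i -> [8, 71, 134, 197, 260]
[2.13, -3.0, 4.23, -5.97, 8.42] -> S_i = 2.13*(-1.41)^i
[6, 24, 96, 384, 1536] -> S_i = 6*4^i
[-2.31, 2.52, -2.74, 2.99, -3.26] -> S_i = -2.31*(-1.09)^i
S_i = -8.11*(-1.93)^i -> [-8.11, 15.65, -30.21, 58.3, -112.53]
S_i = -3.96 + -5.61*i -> [-3.96, -9.57, -15.18, -20.79, -26.4]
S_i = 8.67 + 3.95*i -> [8.67, 12.62, 16.57, 20.52, 24.47]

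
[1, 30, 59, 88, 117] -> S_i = 1 + 29*i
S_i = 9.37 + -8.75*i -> [9.37, 0.62, -8.13, -16.88, -25.63]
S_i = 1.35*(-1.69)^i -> [1.35, -2.28, 3.86, -6.52, 11.01]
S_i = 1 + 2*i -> [1, 3, 5, 7, 9]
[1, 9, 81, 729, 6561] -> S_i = 1*9^i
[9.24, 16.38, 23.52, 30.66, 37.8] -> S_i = 9.24 + 7.14*i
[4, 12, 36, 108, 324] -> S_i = 4*3^i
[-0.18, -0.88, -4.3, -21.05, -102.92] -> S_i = -0.18*4.89^i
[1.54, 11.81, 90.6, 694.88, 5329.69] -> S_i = 1.54*7.67^i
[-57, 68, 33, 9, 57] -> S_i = Random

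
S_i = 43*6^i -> [43, 258, 1548, 9288, 55728]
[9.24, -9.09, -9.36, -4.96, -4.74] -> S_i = Random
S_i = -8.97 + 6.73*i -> [-8.97, -2.24, 4.49, 11.22, 17.95]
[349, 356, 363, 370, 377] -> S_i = 349 + 7*i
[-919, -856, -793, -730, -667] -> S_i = -919 + 63*i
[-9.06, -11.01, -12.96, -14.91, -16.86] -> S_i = -9.06 + -1.95*i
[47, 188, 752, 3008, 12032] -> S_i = 47*4^i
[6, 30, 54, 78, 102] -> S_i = 6 + 24*i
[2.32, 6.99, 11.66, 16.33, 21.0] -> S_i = 2.32 + 4.67*i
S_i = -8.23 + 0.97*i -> [-8.23, -7.26, -6.29, -5.32, -4.35]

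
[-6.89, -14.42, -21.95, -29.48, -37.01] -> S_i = -6.89 + -7.53*i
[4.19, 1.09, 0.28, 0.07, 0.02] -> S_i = 4.19*0.26^i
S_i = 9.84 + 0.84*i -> [9.84, 10.68, 11.52, 12.36, 13.2]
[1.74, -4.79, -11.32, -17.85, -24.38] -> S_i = 1.74 + -6.53*i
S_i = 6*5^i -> [6, 30, 150, 750, 3750]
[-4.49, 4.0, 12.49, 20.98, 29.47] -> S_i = -4.49 + 8.49*i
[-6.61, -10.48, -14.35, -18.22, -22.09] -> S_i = -6.61 + -3.87*i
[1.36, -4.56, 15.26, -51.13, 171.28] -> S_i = 1.36*(-3.35)^i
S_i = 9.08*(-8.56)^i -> [9.08, -77.72, 665.32, -5695.18, 48750.71]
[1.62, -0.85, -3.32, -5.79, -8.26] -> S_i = 1.62 + -2.47*i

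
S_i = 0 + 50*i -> [0, 50, 100, 150, 200]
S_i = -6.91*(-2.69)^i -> [-6.91, 18.59, -50.0, 134.5, -361.82]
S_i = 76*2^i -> [76, 152, 304, 608, 1216]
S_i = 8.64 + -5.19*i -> [8.64, 3.45, -1.74, -6.93, -12.12]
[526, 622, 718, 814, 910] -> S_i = 526 + 96*i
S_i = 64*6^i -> [64, 384, 2304, 13824, 82944]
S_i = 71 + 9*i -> [71, 80, 89, 98, 107]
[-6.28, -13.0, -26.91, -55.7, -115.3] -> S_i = -6.28*2.07^i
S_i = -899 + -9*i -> [-899, -908, -917, -926, -935]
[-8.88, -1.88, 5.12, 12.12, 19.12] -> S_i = -8.88 + 7.00*i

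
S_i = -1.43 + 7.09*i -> [-1.43, 5.66, 12.75, 19.84, 26.93]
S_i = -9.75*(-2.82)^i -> [-9.75, 27.49, -77.54, 218.65, -616.6]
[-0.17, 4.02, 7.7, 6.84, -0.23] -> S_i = Random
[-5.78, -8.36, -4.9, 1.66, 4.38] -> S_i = Random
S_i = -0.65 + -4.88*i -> [-0.65, -5.53, -10.41, -15.29, -20.17]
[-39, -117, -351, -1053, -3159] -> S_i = -39*3^i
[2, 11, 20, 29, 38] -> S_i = 2 + 9*i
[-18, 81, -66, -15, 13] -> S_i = Random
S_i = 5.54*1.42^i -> [5.54, 7.87, 11.17, 15.86, 22.52]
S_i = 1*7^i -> [1, 7, 49, 343, 2401]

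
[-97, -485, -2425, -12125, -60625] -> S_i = -97*5^i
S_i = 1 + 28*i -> [1, 29, 57, 85, 113]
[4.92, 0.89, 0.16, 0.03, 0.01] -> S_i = 4.92*0.18^i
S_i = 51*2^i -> [51, 102, 204, 408, 816]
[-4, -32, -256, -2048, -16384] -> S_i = -4*8^i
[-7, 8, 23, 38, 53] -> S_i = -7 + 15*i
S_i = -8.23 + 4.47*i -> [-8.23, -3.76, 0.71, 5.18, 9.65]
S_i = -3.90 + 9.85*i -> [-3.9, 5.95, 15.8, 25.65, 35.5]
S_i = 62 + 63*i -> [62, 125, 188, 251, 314]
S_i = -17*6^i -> [-17, -102, -612, -3672, -22032]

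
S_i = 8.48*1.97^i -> [8.48, 16.71, 32.91, 64.83, 127.72]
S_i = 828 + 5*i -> [828, 833, 838, 843, 848]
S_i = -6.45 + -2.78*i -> [-6.45, -9.23, -12.01, -14.79, -17.57]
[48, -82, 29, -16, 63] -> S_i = Random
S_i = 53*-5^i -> [53, -265, 1325, -6625, 33125]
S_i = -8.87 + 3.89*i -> [-8.87, -4.98, -1.09, 2.8, 6.69]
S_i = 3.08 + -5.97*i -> [3.08, -2.89, -8.86, -14.83, -20.8]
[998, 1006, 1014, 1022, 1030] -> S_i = 998 + 8*i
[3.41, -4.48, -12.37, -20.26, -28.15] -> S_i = 3.41 + -7.89*i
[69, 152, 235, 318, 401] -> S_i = 69 + 83*i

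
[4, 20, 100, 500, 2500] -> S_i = 4*5^i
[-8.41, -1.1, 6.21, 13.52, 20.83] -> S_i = -8.41 + 7.31*i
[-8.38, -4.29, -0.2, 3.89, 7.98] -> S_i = -8.38 + 4.09*i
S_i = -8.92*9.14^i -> [-8.92, -81.53, -745.17, -6810.88, -62251.47]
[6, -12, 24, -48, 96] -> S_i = 6*-2^i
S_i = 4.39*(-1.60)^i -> [4.39, -7.02, 11.24, -17.98, 28.77]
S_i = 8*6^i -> [8, 48, 288, 1728, 10368]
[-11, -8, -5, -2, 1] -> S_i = -11 + 3*i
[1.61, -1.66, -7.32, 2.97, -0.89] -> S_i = Random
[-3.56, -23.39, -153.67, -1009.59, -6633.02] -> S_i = -3.56*6.57^i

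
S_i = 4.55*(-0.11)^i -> [4.55, -0.5, 0.06, -0.01, 0.0]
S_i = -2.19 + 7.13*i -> [-2.19, 4.94, 12.07, 19.2, 26.33]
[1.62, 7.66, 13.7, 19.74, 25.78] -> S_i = 1.62 + 6.04*i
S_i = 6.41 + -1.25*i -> [6.41, 5.16, 3.91, 2.66, 1.41]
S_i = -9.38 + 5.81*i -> [-9.38, -3.57, 2.24, 8.05, 13.86]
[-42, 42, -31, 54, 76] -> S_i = Random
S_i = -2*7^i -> [-2, -14, -98, -686, -4802]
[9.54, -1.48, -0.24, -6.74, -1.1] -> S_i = Random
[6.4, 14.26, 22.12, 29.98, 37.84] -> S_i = 6.40 + 7.86*i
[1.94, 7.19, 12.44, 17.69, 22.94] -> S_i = 1.94 + 5.25*i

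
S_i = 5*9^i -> [5, 45, 405, 3645, 32805]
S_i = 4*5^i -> [4, 20, 100, 500, 2500]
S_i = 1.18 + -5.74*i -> [1.18, -4.56, -10.3, -16.04, -21.78]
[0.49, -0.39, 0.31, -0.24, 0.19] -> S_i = 0.49*(-0.79)^i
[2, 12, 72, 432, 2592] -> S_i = 2*6^i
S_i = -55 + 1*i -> [-55, -54, -53, -52, -51]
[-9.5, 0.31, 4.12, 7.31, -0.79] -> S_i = Random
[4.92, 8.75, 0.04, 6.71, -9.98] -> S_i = Random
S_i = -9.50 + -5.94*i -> [-9.5, -15.44, -21.38, -27.32, -33.26]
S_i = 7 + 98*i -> [7, 105, 203, 301, 399]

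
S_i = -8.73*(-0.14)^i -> [-8.73, 1.22, -0.17, 0.02, -0.0]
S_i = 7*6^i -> [7, 42, 252, 1512, 9072]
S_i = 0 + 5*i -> [0, 5, 10, 15, 20]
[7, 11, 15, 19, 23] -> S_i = 7 + 4*i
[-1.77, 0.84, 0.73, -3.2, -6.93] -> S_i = Random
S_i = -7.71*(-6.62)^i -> [-7.71, 51.04, -337.89, 2236.81, -14807.66]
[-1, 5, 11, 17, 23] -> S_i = -1 + 6*i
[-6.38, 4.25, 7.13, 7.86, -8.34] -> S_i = Random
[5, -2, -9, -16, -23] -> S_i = 5 + -7*i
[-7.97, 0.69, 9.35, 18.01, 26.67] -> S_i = -7.97 + 8.66*i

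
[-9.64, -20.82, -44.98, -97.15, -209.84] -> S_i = -9.64*2.16^i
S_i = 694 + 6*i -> [694, 700, 706, 712, 718]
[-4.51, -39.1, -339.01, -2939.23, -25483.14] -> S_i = -4.51*8.67^i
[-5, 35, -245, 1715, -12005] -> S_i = -5*-7^i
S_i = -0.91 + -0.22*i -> [-0.91, -1.13, -1.35, -1.57, -1.79]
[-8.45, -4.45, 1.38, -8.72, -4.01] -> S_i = Random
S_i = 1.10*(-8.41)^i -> [1.1, -9.25, 77.8, -654.31, 5502.71]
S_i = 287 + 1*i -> [287, 288, 289, 290, 291]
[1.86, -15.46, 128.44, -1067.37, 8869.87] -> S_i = 1.86*(-8.31)^i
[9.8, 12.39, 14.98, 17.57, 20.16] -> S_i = 9.80 + 2.59*i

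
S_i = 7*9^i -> [7, 63, 567, 5103, 45927]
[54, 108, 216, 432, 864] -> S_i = 54*2^i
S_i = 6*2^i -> [6, 12, 24, 48, 96]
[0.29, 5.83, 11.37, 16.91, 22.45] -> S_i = 0.29 + 5.54*i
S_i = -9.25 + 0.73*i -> [-9.25, -8.52, -7.79, -7.06, -6.33]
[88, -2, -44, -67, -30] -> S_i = Random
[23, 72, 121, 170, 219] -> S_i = 23 + 49*i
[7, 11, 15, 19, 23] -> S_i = 7 + 4*i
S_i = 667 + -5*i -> [667, 662, 657, 652, 647]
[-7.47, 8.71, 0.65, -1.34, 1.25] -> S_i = Random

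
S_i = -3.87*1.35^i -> [-3.87, -5.22, -7.05, -9.52, -12.85]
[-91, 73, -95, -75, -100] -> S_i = Random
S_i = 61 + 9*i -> [61, 70, 79, 88, 97]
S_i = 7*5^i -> [7, 35, 175, 875, 4375]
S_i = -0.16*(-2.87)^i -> [-0.16, 0.46, -1.32, 3.78, -10.86]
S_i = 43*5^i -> [43, 215, 1075, 5375, 26875]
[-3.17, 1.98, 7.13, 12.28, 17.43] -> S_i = -3.17 + 5.15*i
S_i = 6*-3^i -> [6, -18, 54, -162, 486]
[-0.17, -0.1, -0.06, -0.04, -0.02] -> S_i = -0.17*0.61^i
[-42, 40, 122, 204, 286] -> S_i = -42 + 82*i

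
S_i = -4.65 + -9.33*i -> [-4.65, -13.98, -23.31, -32.64, -41.97]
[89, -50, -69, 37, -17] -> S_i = Random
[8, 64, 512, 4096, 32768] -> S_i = 8*8^i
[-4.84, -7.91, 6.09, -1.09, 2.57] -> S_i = Random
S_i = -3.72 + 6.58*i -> [-3.72, 2.86, 9.44, 16.02, 22.6]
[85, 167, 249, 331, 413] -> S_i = 85 + 82*i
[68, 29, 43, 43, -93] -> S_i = Random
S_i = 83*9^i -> [83, 747, 6723, 60507, 544563]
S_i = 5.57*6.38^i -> [5.57, 35.54, 226.72, 1446.5, 9228.64]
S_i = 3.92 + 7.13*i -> [3.92, 11.05, 18.18, 25.31, 32.44]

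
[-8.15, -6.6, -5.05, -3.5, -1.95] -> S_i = -8.15 + 1.55*i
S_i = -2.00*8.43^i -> [-2.0, -16.86, -142.13, -1198.15, -10100.44]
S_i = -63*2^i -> [-63, -126, -252, -504, -1008]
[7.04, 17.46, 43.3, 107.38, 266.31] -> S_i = 7.04*2.48^i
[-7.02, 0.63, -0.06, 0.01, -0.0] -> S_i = -7.02*(-0.09)^i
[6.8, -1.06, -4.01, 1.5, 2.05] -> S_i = Random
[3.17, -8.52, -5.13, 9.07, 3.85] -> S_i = Random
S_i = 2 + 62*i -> [2, 64, 126, 188, 250]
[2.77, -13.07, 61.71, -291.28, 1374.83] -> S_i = 2.77*(-4.72)^i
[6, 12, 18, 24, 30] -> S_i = 6 + 6*i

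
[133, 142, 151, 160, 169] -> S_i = 133 + 9*i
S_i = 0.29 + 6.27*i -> [0.29, 6.56, 12.83, 19.1, 25.37]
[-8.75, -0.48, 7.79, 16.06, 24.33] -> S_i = -8.75 + 8.27*i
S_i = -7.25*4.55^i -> [-7.25, -32.99, -150.09, -682.92, -3107.3]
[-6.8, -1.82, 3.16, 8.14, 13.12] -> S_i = -6.80 + 4.98*i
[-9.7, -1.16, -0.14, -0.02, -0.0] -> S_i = -9.70*0.12^i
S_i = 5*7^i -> [5, 35, 245, 1715, 12005]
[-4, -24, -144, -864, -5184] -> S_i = -4*6^i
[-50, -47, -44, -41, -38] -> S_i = -50 + 3*i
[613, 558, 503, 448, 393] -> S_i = 613 + -55*i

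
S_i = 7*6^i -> [7, 42, 252, 1512, 9072]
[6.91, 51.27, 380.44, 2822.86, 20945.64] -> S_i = 6.91*7.42^i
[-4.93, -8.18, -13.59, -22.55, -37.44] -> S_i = -4.93*1.66^i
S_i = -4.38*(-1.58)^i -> [-4.38, 6.92, -10.93, 17.28, -27.3]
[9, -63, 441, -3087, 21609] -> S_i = 9*-7^i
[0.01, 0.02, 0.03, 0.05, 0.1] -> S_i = 0.01*1.76^i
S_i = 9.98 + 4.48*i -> [9.98, 14.46, 18.94, 23.42, 27.9]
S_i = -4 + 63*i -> [-4, 59, 122, 185, 248]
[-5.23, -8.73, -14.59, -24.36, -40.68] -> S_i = -5.23*1.67^i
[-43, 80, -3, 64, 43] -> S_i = Random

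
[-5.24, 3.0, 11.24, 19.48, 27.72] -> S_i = -5.24 + 8.24*i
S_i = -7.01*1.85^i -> [-7.01, -12.97, -23.99, -44.38, -82.11]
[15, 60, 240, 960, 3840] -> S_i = 15*4^i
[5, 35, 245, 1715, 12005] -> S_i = 5*7^i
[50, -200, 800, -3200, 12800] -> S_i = 50*-4^i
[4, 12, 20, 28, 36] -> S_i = 4 + 8*i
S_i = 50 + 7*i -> [50, 57, 64, 71, 78]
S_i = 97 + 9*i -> [97, 106, 115, 124, 133]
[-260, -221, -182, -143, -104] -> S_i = -260 + 39*i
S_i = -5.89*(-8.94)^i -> [-5.89, 52.66, -470.75, 4208.51, -37624.04]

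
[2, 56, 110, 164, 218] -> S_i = 2 + 54*i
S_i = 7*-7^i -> [7, -49, 343, -2401, 16807]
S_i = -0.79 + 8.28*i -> [-0.79, 7.49, 15.77, 24.05, 32.33]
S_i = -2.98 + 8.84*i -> [-2.98, 5.86, 14.7, 23.54, 32.38]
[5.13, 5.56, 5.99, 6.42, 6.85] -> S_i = 5.13 + 0.43*i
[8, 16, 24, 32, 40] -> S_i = 8 + 8*i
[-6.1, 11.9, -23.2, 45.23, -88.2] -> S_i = -6.10*(-1.95)^i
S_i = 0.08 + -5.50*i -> [0.08, -5.42, -10.92, -16.42, -21.92]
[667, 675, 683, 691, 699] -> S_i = 667 + 8*i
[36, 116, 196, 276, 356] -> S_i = 36 + 80*i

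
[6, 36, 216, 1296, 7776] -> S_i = 6*6^i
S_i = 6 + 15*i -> [6, 21, 36, 51, 66]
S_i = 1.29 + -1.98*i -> [1.29, -0.69, -2.67, -4.65, -6.63]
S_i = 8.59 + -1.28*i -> [8.59, 7.31, 6.03, 4.75, 3.47]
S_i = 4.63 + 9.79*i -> [4.63, 14.42, 24.21, 34.0, 43.79]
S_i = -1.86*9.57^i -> [-1.86, -17.8, -170.35, -1630.23, -15601.3]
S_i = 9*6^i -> [9, 54, 324, 1944, 11664]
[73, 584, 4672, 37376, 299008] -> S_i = 73*8^i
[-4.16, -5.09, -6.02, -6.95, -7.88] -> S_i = -4.16 + -0.93*i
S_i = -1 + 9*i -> [-1, 8, 17, 26, 35]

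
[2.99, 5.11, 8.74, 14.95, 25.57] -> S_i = 2.99*1.71^i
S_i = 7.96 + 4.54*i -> [7.96, 12.5, 17.04, 21.58, 26.12]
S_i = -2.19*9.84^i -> [-2.19, -21.55, -212.05, -2086.55, -20531.68]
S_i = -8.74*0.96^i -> [-8.74, -8.39, -8.05, -7.73, -7.42]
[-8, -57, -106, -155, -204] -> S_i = -8 + -49*i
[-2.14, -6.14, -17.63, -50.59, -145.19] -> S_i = -2.14*2.87^i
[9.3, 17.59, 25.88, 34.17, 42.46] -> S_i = 9.30 + 8.29*i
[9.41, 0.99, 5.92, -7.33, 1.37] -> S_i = Random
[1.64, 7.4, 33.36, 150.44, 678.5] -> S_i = 1.64*4.51^i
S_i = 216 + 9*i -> [216, 225, 234, 243, 252]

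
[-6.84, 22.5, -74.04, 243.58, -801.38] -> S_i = -6.84*(-3.29)^i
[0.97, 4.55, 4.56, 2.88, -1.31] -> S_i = Random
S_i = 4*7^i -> [4, 28, 196, 1372, 9604]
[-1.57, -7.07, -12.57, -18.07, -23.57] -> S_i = -1.57 + -5.50*i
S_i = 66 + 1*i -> [66, 67, 68, 69, 70]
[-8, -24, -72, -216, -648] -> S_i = -8*3^i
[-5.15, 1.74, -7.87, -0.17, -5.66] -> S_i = Random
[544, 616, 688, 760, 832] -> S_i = 544 + 72*i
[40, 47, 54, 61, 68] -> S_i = 40 + 7*i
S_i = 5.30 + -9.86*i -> [5.3, -4.56, -14.42, -24.28, -34.14]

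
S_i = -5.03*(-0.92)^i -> [-5.03, 4.63, -4.26, 3.92, -3.6]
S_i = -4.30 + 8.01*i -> [-4.3, 3.71, 11.72, 19.73, 27.74]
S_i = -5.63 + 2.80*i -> [-5.63, -2.83, -0.03, 2.77, 5.57]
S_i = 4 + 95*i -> [4, 99, 194, 289, 384]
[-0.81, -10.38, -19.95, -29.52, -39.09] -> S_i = -0.81 + -9.57*i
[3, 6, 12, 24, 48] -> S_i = 3*2^i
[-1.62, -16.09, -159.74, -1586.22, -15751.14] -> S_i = -1.62*9.93^i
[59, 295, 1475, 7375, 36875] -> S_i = 59*5^i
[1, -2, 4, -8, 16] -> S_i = 1*-2^i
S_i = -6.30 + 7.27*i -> [-6.3, 0.97, 8.24, 15.51, 22.78]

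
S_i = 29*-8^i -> [29, -232, 1856, -14848, 118784]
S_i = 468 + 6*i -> [468, 474, 480, 486, 492]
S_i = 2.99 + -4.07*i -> [2.99, -1.08, -5.15, -9.22, -13.29]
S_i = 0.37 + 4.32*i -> [0.37, 4.69, 9.01, 13.33, 17.65]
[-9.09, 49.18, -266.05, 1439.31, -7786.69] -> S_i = -9.09*(-5.41)^i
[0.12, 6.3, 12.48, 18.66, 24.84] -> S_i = 0.12 + 6.18*i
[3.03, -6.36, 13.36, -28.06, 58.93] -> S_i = 3.03*(-2.10)^i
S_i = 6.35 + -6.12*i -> [6.35, 0.23, -5.89, -12.01, -18.13]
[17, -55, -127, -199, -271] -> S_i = 17 + -72*i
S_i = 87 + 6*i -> [87, 93, 99, 105, 111]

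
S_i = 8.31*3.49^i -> [8.31, 29.0, 101.22, 353.25, 1232.83]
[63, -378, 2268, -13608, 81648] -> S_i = 63*-6^i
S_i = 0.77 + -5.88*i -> [0.77, -5.11, -10.99, -16.87, -22.75]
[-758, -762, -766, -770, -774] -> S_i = -758 + -4*i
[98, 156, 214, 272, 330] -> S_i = 98 + 58*i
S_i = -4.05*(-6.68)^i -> [-4.05, 27.05, -180.72, 1207.21, -8064.19]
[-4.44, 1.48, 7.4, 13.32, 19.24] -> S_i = -4.44 + 5.92*i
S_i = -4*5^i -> [-4, -20, -100, -500, -2500]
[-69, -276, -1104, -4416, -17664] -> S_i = -69*4^i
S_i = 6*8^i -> [6, 48, 384, 3072, 24576]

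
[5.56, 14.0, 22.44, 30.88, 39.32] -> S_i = 5.56 + 8.44*i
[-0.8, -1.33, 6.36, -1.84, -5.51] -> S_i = Random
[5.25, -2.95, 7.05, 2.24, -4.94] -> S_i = Random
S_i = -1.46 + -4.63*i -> [-1.46, -6.09, -10.72, -15.35, -19.98]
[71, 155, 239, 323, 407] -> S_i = 71 + 84*i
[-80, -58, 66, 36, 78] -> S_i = Random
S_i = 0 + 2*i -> [0, 2, 4, 6, 8]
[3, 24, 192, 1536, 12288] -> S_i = 3*8^i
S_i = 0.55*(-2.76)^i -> [0.55, -1.52, 4.19, -11.56, 31.92]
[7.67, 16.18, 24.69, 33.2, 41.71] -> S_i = 7.67 + 8.51*i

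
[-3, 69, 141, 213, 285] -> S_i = -3 + 72*i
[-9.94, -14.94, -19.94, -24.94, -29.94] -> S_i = -9.94 + -5.00*i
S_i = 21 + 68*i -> [21, 89, 157, 225, 293]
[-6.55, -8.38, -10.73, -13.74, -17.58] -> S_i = -6.55*1.28^i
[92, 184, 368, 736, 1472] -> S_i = 92*2^i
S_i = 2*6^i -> [2, 12, 72, 432, 2592]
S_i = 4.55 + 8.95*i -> [4.55, 13.5, 22.45, 31.4, 40.35]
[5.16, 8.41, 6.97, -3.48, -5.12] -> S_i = Random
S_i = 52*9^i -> [52, 468, 4212, 37908, 341172]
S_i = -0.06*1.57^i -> [-0.06, -0.09, -0.15, -0.23, -0.36]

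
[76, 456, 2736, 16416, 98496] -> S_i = 76*6^i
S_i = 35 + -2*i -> [35, 33, 31, 29, 27]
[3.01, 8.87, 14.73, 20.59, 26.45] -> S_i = 3.01 + 5.86*i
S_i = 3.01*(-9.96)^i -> [3.01, -29.98, 298.6, -2974.02, 29621.28]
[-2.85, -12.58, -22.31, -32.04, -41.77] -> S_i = -2.85 + -9.73*i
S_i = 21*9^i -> [21, 189, 1701, 15309, 137781]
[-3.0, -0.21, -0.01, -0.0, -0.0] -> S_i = -3.00*0.07^i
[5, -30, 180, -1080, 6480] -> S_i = 5*-6^i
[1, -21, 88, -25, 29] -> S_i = Random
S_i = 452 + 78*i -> [452, 530, 608, 686, 764]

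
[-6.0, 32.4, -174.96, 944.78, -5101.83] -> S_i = -6.00*(-5.40)^i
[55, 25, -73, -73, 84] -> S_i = Random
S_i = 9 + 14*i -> [9, 23, 37, 51, 65]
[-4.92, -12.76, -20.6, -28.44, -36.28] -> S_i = -4.92 + -7.84*i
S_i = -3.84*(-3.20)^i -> [-3.84, 12.29, -39.32, 125.83, -402.65]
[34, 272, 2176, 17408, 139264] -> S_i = 34*8^i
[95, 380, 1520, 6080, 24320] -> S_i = 95*4^i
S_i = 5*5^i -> [5, 25, 125, 625, 3125]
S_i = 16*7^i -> [16, 112, 784, 5488, 38416]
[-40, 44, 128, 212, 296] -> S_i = -40 + 84*i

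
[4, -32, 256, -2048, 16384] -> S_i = 4*-8^i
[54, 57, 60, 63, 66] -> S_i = 54 + 3*i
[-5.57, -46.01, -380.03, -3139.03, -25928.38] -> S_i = -5.57*8.26^i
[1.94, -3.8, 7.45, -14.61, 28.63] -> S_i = 1.94*(-1.96)^i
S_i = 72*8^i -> [72, 576, 4608, 36864, 294912]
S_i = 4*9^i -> [4, 36, 324, 2916, 26244]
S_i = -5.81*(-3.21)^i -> [-5.81, 18.65, -59.87, 192.17, -616.87]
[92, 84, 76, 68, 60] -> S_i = 92 + -8*i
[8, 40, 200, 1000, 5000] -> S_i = 8*5^i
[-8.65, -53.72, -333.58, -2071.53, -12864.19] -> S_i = -8.65*6.21^i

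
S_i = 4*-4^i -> [4, -16, 64, -256, 1024]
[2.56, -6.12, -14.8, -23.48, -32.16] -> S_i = 2.56 + -8.68*i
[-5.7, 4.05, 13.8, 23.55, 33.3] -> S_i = -5.70 + 9.75*i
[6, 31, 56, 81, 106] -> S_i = 6 + 25*i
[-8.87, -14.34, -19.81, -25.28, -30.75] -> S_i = -8.87 + -5.47*i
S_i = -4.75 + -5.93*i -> [-4.75, -10.68, -16.61, -22.54, -28.47]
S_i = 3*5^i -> [3, 15, 75, 375, 1875]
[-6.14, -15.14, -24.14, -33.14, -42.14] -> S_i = -6.14 + -9.00*i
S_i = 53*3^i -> [53, 159, 477, 1431, 4293]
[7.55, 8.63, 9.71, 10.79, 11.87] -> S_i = 7.55 + 1.08*i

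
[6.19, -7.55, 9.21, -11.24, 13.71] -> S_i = 6.19*(-1.22)^i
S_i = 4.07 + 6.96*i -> [4.07, 11.03, 17.99, 24.95, 31.91]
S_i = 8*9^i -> [8, 72, 648, 5832, 52488]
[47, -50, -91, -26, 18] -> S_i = Random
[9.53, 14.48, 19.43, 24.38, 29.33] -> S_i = 9.53 + 4.95*i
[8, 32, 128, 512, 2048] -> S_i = 8*4^i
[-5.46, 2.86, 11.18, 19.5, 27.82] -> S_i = -5.46 + 8.32*i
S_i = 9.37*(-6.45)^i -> [9.37, -60.44, 389.82, -2514.31, 16217.3]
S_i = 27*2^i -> [27, 54, 108, 216, 432]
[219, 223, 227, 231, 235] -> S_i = 219 + 4*i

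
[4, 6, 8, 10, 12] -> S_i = 4 + 2*i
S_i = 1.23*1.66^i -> [1.23, 2.04, 3.39, 5.63, 9.34]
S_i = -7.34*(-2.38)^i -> [-7.34, 17.47, -41.58, 98.95, -235.51]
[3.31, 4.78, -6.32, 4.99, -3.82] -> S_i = Random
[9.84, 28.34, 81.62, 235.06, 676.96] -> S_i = 9.84*2.88^i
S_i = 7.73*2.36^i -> [7.73, 18.24, 43.05, 101.61, 239.79]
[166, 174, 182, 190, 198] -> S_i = 166 + 8*i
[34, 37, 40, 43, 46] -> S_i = 34 + 3*i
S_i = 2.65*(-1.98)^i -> [2.65, -5.25, 10.39, -20.57, 40.73]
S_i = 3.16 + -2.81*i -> [3.16, 0.35, -2.46, -5.27, -8.08]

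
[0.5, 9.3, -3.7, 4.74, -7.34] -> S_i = Random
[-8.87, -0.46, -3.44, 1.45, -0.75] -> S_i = Random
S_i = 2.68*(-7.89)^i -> [2.68, -21.15, 166.84, -1316.33, 10385.87]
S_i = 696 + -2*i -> [696, 694, 692, 690, 688]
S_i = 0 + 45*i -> [0, 45, 90, 135, 180]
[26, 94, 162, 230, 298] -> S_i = 26 + 68*i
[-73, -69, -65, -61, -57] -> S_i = -73 + 4*i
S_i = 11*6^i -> [11, 66, 396, 2376, 14256]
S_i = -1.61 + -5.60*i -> [-1.61, -7.21, -12.81, -18.41, -24.01]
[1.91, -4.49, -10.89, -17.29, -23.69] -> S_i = 1.91 + -6.40*i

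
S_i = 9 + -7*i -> [9, 2, -5, -12, -19]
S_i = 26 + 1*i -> [26, 27, 28, 29, 30]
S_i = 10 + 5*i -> [10, 15, 20, 25, 30]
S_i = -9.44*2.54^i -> [-9.44, -23.98, -60.9, -154.69, -392.92]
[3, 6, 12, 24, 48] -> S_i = 3*2^i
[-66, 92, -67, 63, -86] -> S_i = Random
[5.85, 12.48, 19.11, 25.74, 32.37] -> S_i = 5.85 + 6.63*i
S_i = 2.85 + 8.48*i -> [2.85, 11.33, 19.81, 28.29, 36.77]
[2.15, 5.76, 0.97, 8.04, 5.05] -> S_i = Random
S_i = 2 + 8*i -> [2, 10, 18, 26, 34]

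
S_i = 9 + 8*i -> [9, 17, 25, 33, 41]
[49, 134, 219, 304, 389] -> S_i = 49 + 85*i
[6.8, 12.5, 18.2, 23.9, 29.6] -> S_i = 6.80 + 5.70*i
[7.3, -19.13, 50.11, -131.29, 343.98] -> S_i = 7.30*(-2.62)^i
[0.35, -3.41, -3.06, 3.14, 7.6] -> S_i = Random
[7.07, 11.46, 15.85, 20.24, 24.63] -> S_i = 7.07 + 4.39*i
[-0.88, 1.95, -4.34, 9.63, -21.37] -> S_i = -0.88*(-2.22)^i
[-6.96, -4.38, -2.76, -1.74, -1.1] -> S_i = -6.96*0.63^i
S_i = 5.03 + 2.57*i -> [5.03, 7.6, 10.17, 12.74, 15.31]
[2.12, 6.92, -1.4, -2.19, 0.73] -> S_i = Random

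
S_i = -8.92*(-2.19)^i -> [-8.92, 19.53, -42.78, 93.69, -205.18]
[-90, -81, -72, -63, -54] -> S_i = -90 + 9*i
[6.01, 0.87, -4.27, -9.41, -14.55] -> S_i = 6.01 + -5.14*i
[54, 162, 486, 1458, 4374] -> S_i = 54*3^i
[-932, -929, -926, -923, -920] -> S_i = -932 + 3*i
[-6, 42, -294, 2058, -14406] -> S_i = -6*-7^i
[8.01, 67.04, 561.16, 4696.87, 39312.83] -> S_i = 8.01*8.37^i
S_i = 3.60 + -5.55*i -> [3.6, -1.95, -7.5, -13.05, -18.6]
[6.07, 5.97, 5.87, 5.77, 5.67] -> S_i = 6.07 + -0.10*i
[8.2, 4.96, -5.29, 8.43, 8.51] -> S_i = Random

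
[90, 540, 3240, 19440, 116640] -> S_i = 90*6^i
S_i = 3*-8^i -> [3, -24, 192, -1536, 12288]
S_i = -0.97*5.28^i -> [-0.97, -5.12, -27.04, -142.78, -753.89]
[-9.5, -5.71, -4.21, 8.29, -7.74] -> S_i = Random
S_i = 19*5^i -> [19, 95, 475, 2375, 11875]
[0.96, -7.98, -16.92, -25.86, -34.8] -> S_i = 0.96 + -8.94*i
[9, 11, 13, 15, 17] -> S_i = 9 + 2*i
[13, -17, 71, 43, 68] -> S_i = Random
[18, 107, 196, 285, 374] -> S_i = 18 + 89*i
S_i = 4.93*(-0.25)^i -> [4.93, -1.23, 0.31, -0.08, 0.02]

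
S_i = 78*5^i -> [78, 390, 1950, 9750, 48750]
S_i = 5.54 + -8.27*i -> [5.54, -2.73, -11.0, -19.27, -27.54]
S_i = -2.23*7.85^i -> [-2.23, -17.51, -137.42, -1078.73, -8468.05]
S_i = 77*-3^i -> [77, -231, 693, -2079, 6237]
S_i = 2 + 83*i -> [2, 85, 168, 251, 334]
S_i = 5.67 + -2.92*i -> [5.67, 2.75, -0.17, -3.09, -6.01]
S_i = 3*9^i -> [3, 27, 243, 2187, 19683]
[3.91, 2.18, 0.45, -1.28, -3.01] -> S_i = 3.91 + -1.73*i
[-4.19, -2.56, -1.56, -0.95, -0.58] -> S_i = -4.19*0.61^i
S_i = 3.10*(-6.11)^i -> [3.1, -18.94, 115.73, -707.11, 4320.43]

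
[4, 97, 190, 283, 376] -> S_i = 4 + 93*i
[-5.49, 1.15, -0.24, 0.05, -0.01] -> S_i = -5.49*(-0.21)^i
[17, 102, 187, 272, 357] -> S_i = 17 + 85*i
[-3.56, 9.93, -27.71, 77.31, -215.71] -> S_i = -3.56*(-2.79)^i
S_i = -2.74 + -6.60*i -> [-2.74, -9.34, -15.94, -22.54, -29.14]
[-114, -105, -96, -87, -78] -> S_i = -114 + 9*i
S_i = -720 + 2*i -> [-720, -718, -716, -714, -712]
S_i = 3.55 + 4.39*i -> [3.55, 7.94, 12.33, 16.72, 21.11]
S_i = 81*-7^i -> [81, -567, 3969, -27783, 194481]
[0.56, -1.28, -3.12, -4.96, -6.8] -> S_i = 0.56 + -1.84*i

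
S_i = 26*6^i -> [26, 156, 936, 5616, 33696]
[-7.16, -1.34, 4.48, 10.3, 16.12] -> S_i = -7.16 + 5.82*i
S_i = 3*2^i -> [3, 6, 12, 24, 48]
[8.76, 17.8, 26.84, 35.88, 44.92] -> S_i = 8.76 + 9.04*i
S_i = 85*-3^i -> [85, -255, 765, -2295, 6885]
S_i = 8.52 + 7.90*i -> [8.52, 16.42, 24.32, 32.22, 40.12]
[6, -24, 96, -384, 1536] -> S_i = 6*-4^i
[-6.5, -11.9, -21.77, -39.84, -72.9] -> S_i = -6.50*1.83^i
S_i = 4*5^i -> [4, 20, 100, 500, 2500]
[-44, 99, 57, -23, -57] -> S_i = Random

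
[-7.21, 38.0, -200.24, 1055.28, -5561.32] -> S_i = -7.21*(-5.27)^i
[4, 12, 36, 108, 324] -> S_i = 4*3^i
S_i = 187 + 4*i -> [187, 191, 195, 199, 203]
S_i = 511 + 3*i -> [511, 514, 517, 520, 523]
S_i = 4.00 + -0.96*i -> [4.0, 3.04, 2.08, 1.12, 0.16]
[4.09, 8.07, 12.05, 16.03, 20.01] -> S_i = 4.09 + 3.98*i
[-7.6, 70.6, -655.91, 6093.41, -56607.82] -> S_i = -7.60*(-9.29)^i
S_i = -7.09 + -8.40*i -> [-7.09, -15.49, -23.89, -32.29, -40.69]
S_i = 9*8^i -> [9, 72, 576, 4608, 36864]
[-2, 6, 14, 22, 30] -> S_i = -2 + 8*i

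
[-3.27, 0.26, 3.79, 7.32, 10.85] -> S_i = -3.27 + 3.53*i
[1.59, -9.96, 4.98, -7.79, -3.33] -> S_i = Random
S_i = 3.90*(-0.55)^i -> [3.9, -2.14, 1.18, -0.65, 0.36]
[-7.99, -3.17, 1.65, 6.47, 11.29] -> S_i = -7.99 + 4.82*i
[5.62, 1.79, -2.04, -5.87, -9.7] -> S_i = 5.62 + -3.83*i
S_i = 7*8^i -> [7, 56, 448, 3584, 28672]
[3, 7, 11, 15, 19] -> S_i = 3 + 4*i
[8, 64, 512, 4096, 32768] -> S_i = 8*8^i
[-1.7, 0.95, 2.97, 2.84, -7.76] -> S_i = Random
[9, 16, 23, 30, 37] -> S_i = 9 + 7*i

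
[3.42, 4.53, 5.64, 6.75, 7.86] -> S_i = 3.42 + 1.11*i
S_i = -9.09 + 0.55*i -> [-9.09, -8.54, -7.99, -7.44, -6.89]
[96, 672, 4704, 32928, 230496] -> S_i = 96*7^i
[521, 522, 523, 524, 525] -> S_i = 521 + 1*i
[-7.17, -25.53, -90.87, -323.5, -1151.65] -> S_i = -7.17*3.56^i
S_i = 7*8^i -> [7, 56, 448, 3584, 28672]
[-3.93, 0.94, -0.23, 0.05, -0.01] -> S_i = -3.93*(-0.24)^i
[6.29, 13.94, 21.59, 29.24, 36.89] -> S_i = 6.29 + 7.65*i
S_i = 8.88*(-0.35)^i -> [8.88, -3.11, 1.09, -0.38, 0.13]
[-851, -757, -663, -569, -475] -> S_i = -851 + 94*i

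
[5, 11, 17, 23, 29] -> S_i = 5 + 6*i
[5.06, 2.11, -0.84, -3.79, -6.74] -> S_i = 5.06 + -2.95*i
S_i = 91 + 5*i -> [91, 96, 101, 106, 111]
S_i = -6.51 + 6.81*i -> [-6.51, 0.3, 7.11, 13.92, 20.73]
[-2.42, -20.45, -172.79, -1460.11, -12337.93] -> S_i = -2.42*8.45^i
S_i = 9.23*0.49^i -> [9.23, 4.52, 2.22, 1.09, 0.53]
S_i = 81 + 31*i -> [81, 112, 143, 174, 205]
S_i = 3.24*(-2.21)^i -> [3.24, -7.16, 15.82, -34.97, 77.29]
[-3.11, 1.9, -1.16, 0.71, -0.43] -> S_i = -3.11*(-0.61)^i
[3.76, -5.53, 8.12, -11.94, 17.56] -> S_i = 3.76*(-1.47)^i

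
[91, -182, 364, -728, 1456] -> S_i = 91*-2^i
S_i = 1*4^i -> [1, 4, 16, 64, 256]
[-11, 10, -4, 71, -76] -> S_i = Random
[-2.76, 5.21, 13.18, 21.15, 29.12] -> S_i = -2.76 + 7.97*i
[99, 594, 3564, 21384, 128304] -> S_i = 99*6^i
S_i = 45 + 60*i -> [45, 105, 165, 225, 285]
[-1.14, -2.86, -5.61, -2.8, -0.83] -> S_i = Random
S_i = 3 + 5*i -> [3, 8, 13, 18, 23]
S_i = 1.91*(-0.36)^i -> [1.91, -0.69, 0.25, -0.09, 0.03]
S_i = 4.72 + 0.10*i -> [4.72, 4.82, 4.92, 5.02, 5.12]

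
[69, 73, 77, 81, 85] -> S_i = 69 + 4*i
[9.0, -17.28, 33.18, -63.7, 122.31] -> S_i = 9.00*(-1.92)^i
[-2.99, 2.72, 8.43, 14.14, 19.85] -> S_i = -2.99 + 5.71*i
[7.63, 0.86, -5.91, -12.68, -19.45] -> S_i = 7.63 + -6.77*i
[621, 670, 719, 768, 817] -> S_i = 621 + 49*i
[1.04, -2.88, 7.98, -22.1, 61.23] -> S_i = 1.04*(-2.77)^i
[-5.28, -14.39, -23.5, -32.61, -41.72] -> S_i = -5.28 + -9.11*i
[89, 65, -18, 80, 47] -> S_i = Random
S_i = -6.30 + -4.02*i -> [-6.3, -10.32, -14.34, -18.36, -22.38]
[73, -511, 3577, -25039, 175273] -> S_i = 73*-7^i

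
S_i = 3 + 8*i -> [3, 11, 19, 27, 35]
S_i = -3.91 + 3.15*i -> [-3.91, -0.76, 2.39, 5.54, 8.69]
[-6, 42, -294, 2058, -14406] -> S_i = -6*-7^i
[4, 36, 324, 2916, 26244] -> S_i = 4*9^i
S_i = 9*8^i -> [9, 72, 576, 4608, 36864]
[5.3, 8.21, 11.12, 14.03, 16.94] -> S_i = 5.30 + 2.91*i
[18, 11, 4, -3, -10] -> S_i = 18 + -7*i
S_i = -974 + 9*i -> [-974, -965, -956, -947, -938]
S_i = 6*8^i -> [6, 48, 384, 3072, 24576]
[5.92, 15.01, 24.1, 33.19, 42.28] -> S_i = 5.92 + 9.09*i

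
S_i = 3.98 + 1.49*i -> [3.98, 5.47, 6.96, 8.45, 9.94]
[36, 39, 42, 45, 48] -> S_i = 36 + 3*i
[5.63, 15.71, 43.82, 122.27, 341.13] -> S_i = 5.63*2.79^i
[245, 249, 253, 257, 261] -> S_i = 245 + 4*i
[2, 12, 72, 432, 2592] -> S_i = 2*6^i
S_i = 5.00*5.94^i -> [5.0, 29.7, 176.42, 1047.92, 6224.66]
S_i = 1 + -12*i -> [1, -11, -23, -35, -47]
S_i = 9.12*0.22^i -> [9.12, 2.01, 0.44, 0.1, 0.02]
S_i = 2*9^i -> [2, 18, 162, 1458, 13122]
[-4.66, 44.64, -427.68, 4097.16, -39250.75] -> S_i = -4.66*(-9.58)^i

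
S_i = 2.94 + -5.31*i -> [2.94, -2.37, -7.68, -12.99, -18.3]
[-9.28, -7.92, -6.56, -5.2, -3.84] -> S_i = -9.28 + 1.36*i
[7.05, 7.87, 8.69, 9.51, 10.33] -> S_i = 7.05 + 0.82*i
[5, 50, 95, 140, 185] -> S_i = 5 + 45*i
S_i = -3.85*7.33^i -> [-3.85, -28.22, -206.86, -1516.26, -11114.16]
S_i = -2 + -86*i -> [-2, -88, -174, -260, -346]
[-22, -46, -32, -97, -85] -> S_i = Random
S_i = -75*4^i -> [-75, -300, -1200, -4800, -19200]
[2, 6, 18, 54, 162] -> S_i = 2*3^i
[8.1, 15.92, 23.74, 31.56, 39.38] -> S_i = 8.10 + 7.82*i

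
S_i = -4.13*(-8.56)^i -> [-4.13, 35.35, -302.62, 2590.43, -22174.05]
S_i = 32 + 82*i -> [32, 114, 196, 278, 360]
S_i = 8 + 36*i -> [8, 44, 80, 116, 152]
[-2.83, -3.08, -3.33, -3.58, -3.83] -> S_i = -2.83 + -0.25*i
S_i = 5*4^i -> [5, 20, 80, 320, 1280]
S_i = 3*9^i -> [3, 27, 243, 2187, 19683]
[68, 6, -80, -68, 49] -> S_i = Random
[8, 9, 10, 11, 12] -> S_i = 8 + 1*i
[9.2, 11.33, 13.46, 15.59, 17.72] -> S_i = 9.20 + 2.13*i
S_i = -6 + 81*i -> [-6, 75, 156, 237, 318]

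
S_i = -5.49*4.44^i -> [-5.49, -24.38, -108.23, -480.53, -2133.56]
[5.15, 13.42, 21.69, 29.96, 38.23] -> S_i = 5.15 + 8.27*i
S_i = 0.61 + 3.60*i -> [0.61, 4.21, 7.81, 11.41, 15.01]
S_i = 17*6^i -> [17, 102, 612, 3672, 22032]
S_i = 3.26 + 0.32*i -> [3.26, 3.58, 3.9, 4.22, 4.54]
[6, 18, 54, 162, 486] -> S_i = 6*3^i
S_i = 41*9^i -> [41, 369, 3321, 29889, 269001]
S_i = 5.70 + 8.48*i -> [5.7, 14.18, 22.66, 31.14, 39.62]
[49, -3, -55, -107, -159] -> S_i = 49 + -52*i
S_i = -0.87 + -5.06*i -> [-0.87, -5.93, -10.99, -16.05, -21.11]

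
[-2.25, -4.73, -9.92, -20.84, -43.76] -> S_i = -2.25*2.10^i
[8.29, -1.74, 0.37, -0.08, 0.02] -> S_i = 8.29*(-0.21)^i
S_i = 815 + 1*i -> [815, 816, 817, 818, 819]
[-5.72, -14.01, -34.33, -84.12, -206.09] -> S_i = -5.72*2.45^i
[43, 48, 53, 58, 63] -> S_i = 43 + 5*i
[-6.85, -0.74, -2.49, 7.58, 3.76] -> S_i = Random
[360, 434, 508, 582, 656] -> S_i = 360 + 74*i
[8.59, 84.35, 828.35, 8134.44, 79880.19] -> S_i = 8.59*9.82^i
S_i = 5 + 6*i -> [5, 11, 17, 23, 29]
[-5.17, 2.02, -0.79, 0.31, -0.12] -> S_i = -5.17*(-0.39)^i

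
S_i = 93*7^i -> [93, 651, 4557, 31899, 223293]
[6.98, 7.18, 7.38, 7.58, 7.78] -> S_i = 6.98 + 0.20*i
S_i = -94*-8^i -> [-94, 752, -6016, 48128, -385024]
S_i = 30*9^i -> [30, 270, 2430, 21870, 196830]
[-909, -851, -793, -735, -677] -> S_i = -909 + 58*i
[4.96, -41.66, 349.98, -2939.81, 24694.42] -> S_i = 4.96*(-8.40)^i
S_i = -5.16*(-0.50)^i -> [-5.16, 2.58, -1.29, 0.64, -0.32]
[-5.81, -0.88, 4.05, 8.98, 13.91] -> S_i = -5.81 + 4.93*i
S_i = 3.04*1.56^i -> [3.04, 4.74, 7.4, 11.54, 18.0]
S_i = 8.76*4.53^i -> [8.76, 39.68, 179.76, 814.33, 3688.9]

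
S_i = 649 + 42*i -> [649, 691, 733, 775, 817]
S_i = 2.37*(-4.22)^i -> [2.37, -10.0, 42.21, -178.11, 751.62]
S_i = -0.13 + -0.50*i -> [-0.13, -0.63, -1.13, -1.63, -2.13]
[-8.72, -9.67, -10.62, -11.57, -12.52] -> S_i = -8.72 + -0.95*i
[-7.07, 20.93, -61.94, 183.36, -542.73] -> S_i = -7.07*(-2.96)^i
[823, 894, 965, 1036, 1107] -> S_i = 823 + 71*i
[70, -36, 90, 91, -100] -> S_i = Random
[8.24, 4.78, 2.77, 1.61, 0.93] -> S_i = 8.24*0.58^i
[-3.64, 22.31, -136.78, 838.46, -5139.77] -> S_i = -3.64*(-6.13)^i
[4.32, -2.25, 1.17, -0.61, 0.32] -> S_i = 4.32*(-0.52)^i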